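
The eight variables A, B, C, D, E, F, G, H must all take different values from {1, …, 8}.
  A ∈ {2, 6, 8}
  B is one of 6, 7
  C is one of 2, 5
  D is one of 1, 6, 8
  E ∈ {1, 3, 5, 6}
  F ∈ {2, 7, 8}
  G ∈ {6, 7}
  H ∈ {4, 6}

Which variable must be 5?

C

The 8 variables together cover exactly {1, 2, 3, 4, 5, 6, 7, 8} — 8 values for 8 variables — and 3 appears only in E's list, so E = 3.
The 7 still-open variables together cover exactly {1, 2, 4, 5, 6, 7, 8} — 7 values for 7 variables — and 1 appears only in D's list, so D = 1.
The 6 still-open variables together cover exactly {2, 4, 5, 6, 7, 8} — 6 values for 6 variables — and 4 appears only in H's list, so H = 4.
The 5 still-open variables together cover exactly {2, 5, 6, 7, 8} — 5 values for 5 variables — and 5 appears only in C's list, so C = 5.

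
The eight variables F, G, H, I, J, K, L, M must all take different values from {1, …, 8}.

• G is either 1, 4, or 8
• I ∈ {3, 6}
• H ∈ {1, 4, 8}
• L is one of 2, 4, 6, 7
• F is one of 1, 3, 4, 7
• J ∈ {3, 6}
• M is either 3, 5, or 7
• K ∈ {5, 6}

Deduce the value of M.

7

The 8 variables draw from only 8 values {1, 2, 3, 4, 5, 6, 7, 8}, so each is used; only L can be 2, hence L = 2.
I and J between them cover only {3, 6} — a naked pair. Remove those values from F, K, M.
K has just one choice, so K = 5. Remove 5 from M.
So M = 7.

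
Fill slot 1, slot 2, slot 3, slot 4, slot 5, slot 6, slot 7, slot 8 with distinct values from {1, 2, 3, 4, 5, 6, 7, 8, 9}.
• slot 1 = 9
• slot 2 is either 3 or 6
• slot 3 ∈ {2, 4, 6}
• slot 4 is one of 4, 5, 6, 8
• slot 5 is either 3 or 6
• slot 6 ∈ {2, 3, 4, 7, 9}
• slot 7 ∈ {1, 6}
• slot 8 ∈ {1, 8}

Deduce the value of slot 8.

8

slot 1 has just one choice, so slot 1 = 9. Eliminate 9 elsewhere: slot 6.
slot 2 and slot 5 between them cover only {3, 6} — a naked pair. Remove those values from slot 3, slot 4, slot 6, slot 7.
slot 7's domain is down to {1}, so slot 7 = 1. Strike 1 from slot 8.
So slot 8 = 8.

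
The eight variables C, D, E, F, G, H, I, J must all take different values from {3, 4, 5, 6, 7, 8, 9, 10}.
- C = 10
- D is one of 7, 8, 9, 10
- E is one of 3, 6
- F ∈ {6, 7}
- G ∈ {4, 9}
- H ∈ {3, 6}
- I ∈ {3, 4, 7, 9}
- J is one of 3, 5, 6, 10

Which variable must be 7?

F

C must be 10 (only option left). Eliminate 10 elsewhere: D, J.
Among the 7 still-open variables, 5 fits only J (and all 7 values in {3, 4, 5, 6, 7, 8, 9} must be used), so J = 5.
Among the 6 still-open variables, 8 fits only D (and all 6 values in {3, 4, 6, 7, 8, 9} must be used), so D = 8.
E and H between them cover only {3, 6} — a naked pair. Remove those values from F, I.
So 7 goes to F.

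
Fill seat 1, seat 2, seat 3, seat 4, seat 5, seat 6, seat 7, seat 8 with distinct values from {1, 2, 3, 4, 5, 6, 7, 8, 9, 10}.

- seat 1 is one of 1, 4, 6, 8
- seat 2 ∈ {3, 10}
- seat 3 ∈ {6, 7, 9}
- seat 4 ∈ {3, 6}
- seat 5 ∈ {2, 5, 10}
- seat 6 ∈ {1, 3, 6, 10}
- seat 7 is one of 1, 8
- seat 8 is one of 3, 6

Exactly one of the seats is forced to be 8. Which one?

seat 7

The 2 variables seat 4 and seat 8 are confined to {3, 6}, which locks those values in; drop them from seat 1, seat 2, seat 3, seat 6.
seat 2 has just one choice, so seat 2 = 10. Eliminate 10 elsewhere: seat 5, seat 6.
seat 6's domain is down to {1}, so seat 6 = 1. So seat 1, seat 7 can't be 1.
So 8 goes to seat 7.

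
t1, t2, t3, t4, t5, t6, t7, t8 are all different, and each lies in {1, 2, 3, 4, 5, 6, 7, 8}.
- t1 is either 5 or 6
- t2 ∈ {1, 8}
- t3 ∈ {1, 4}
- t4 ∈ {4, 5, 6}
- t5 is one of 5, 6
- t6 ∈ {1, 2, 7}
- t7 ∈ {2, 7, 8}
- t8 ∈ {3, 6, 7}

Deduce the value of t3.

The 8 variables draw from only 8 values {1, 2, 3, 4, 5, 6, 7, 8}, so each is used; only t8 can be 3, hence t8 = 3.
t1 and t5 between them cover only {5, 6} — a naked pair. Remove those values from t4.
t4 has just one choice, so t4 = 4. Strike 4 from t3.
So t3 = 1.

1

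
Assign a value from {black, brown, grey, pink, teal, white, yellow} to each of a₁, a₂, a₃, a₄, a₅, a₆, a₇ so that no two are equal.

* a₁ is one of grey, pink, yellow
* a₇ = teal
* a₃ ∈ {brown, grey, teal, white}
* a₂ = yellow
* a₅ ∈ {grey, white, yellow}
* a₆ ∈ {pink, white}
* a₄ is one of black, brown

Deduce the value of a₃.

brown

a₂ must be yellow (only option left). Strike yellow from a₁, a₅.
a₇ has just one choice, so a₇ = teal. Eliminate teal elsewhere: a₃.
Among the 5 still-open variables, black fits only a₄ (and all 5 values in {black, brown, grey, pink, white} must be used), so a₄ = black.
The 4 still-open variables draw from only 4 values {brown, grey, pink, white}, so each is used; only a₃ can be brown, hence a₃ = brown.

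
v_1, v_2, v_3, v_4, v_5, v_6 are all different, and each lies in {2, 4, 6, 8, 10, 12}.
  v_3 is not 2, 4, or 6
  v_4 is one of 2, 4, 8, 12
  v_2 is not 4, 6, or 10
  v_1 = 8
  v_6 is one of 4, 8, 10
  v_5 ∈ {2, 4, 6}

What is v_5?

v_1 has just one choice, so v_1 = 8. So v_2, v_3, v_4, v_6 can't be 8.
The 5 still-open variables together cover exactly {2, 4, 6, 10, 12} — 5 values for 5 variables — and 6 appears only in v_5's list, so v_5 = 6.

6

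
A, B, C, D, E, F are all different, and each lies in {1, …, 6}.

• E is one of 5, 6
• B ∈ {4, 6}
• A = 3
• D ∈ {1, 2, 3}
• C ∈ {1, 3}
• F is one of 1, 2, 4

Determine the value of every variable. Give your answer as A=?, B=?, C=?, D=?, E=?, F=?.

A's domain is down to {3}, so A = 3. Remove 3 from C, D.
That leaves C = 1. Remove 1 from D, F.
D must be 2 (only option left). Eliminate 2 elsewhere: F.
F's domain is down to {4}, so F = 4. Strike 4 from B.
That leaves B = 6. Eliminate 6 elsewhere: E.
E has just one choice, so E = 5.

A=3, B=6, C=1, D=2, E=5, F=4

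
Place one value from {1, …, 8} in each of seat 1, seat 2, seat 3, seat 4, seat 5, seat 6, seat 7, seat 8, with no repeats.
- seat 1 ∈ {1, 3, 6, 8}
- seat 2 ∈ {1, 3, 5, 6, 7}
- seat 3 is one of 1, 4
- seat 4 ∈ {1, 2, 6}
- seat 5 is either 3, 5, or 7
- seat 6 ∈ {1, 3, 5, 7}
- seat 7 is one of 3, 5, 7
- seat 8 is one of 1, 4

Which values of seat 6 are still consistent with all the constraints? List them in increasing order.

3, 5, 7

Among the 8 variables, 2 fits only seat 4 (and all 8 values in {1, 2, 3, 4, 5, 6, 7, 8} must be used), so seat 4 = 2.
The 7 still-open variables draw from only 7 values {1, 3, 4, 5, 6, 7, 8}, so each is used; only seat 1 can be 8, hence seat 1 = 8.
The 6 still-open variables together cover exactly {1, 3, 4, 5, 6, 7} — 6 values for 6 variables — and 6 appears only in seat 2's list, so seat 2 = 6.
The 2 variables seat 3 and seat 8 are confined to {1, 4}, which locks those values in; drop them from seat 6.
No further eliminations apply; seat 6 can still be any of 3, 5, 7.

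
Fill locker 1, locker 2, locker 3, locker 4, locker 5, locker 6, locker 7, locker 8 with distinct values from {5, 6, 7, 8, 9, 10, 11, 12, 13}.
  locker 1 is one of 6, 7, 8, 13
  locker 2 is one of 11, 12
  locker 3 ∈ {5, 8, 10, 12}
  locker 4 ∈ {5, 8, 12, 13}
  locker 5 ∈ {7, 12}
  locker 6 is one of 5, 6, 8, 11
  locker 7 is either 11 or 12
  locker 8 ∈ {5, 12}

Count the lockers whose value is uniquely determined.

3

The 8 variables draw from only 8 values {5, 6, 7, 8, 10, 11, 12, 13}, so each is used; only locker 3 can be 10, hence locker 3 = 10.
The 2 variables locker 2 and locker 7 are confined to {11, 12}, which locks those values in; drop them from locker 4, locker 5, locker 6, locker 8.
locker 5 has just one choice, so locker 5 = 7. Remove 7 from locker 1.
locker 8's domain is down to {5}, so locker 8 = 5. So locker 4, locker 6 can't be 5.
Determined: locker 3=10, locker 5=7, locker 8=5. The other lockers each still have more than one consistent value. That makes 3.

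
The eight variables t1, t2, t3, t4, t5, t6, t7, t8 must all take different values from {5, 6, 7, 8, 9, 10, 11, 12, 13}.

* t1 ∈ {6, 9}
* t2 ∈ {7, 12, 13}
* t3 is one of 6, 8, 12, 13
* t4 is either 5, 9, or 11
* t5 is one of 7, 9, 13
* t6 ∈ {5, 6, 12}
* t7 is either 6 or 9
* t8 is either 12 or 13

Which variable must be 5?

Among the 8 variables, 8 fits only t3 (and all 8 values in {5, 6, 7, 8, 9, 11, 12, 13} must be used), so t3 = 8.
Among the 7 still-open variables, 11 fits only t4 (and all 7 values in {5, 6, 7, 9, 11, 12, 13} must be used), so t4 = 11.
The 6 still-open variables together cover exactly {5, 6, 7, 9, 12, 13} — 6 values for 6 variables — and 5 appears only in t6's list, so t6 = 5.

t6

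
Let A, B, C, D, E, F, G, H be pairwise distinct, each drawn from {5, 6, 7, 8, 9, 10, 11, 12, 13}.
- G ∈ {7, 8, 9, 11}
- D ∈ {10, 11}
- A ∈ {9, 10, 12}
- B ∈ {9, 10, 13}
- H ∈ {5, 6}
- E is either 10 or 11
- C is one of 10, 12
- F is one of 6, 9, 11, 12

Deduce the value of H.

D and E share exactly the 2 values {10, 11}; by pigeonhole those values go to them, so strike 10, 11 from A, B, C, F, G.
C's domain is down to {12}, so C = 12. Eliminate 12 elsewhere: A, F.
A has just one choice, so A = 9. Eliminate 9 elsewhere: B, F, G.
B has just one choice, so B = 13.
F must be 6 (only option left). Strike 6 from H.
So H = 5.

5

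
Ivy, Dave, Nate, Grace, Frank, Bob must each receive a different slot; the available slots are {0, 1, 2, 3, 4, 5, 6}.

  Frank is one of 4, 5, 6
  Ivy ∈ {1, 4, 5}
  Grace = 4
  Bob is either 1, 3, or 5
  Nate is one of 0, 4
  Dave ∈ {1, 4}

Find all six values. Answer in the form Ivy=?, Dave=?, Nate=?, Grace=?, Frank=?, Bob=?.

Grace has just one choice, so Grace = 4. So Ivy, Dave, Nate, Frank can't be 4.
That leaves Dave = 1. Eliminate 1 elsewhere: Ivy, Bob.
Nate has just one choice, so Nate = 0.
That leaves Ivy = 5. So Frank, Bob can't be 5.
That leaves Frank = 6.
That leaves Bob = 3.

Ivy=5, Dave=1, Nate=0, Grace=4, Frank=6, Bob=3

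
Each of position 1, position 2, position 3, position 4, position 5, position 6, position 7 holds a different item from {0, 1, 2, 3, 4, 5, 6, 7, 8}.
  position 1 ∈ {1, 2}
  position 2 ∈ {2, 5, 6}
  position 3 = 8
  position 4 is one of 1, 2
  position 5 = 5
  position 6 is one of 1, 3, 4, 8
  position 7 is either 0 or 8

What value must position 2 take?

6

position 3 must be 8 (only option left). Eliminate 8 elsewhere: position 6, position 7.
position 5 has just one choice, so position 5 = 5. So position 2 can't be 5.
position 7 must be 0 (only option left).
position 1 and position 4 share exactly the 2 values {1, 2}; by pigeonhole those values go to them, so strike 1, 2 from position 2, position 6.
So position 2 = 6.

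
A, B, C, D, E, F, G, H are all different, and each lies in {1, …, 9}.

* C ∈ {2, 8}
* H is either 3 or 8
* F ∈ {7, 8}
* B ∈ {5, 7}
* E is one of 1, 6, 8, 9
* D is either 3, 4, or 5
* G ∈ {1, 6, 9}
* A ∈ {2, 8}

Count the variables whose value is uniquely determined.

The 2 variables A and C are confined to {2, 8}, which locks those values in; drop them from E, F, H.
F has just one choice, so F = 7. So B can't be 7.
That leaves H = 3. Eliminate 3 elsewhere: D.
B has just one choice, so B = 5. So D can't be 5.
D's domain is down to {4}, so D = 4.
Determined: B=5, D=4, F=7, H=3. The other variables each still have more than one consistent value. That makes 4.

4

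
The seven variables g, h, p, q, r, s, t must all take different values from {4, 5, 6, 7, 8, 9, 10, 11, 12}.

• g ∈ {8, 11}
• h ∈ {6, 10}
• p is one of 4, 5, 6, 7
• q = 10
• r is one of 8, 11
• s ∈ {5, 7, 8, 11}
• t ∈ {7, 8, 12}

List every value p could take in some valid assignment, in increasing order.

4, 5, 7

q must be 10 (only option left). Eliminate 10 elsewhere: h.
h's domain is down to {6}, so h = 6. Strike 6 from p.
The 2 variables g and r are confined to {8, 11}, which locks those values in; drop them from s, t.
No further eliminations apply; p can still be any of 4, 5, 7.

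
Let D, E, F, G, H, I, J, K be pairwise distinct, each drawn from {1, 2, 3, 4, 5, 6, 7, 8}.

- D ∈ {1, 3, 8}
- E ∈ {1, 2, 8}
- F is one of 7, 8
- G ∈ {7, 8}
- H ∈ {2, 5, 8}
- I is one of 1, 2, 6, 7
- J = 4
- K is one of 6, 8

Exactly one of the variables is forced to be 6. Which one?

K

J must be 4 (only option left).
The 7 still-open variables together cover exactly {1, 2, 3, 5, 6, 7, 8} — 7 values for 7 variables — and 3 appears only in D's list, so D = 3.
The 6 still-open variables draw from only 6 values {1, 2, 5, 6, 7, 8}, so each is used; only H can be 5, hence H = 5.
F and G share exactly the 2 values {7, 8}; by pigeonhole those values go to them, so strike 7, 8 from E, I, K.
So 6 goes to K.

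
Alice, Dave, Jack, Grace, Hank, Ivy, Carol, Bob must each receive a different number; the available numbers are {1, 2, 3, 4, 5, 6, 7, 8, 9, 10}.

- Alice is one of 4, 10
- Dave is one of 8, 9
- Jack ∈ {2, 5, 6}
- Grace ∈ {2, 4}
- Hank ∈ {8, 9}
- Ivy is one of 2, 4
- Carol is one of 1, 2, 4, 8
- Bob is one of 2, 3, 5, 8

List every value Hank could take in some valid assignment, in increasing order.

8, 9

The 2 variables Dave and Hank are confined to {8, 9}, which locks those values in; drop them from Carol, Bob.
Grace and Ivy between them cover only {2, 4} — a naked pair. Remove those values from Alice, Jack, Carol, Bob.
Alice has just one choice, so Alice = 10.
Carol's domain is down to {1}, so Carol = 1.
No further eliminations apply; Hank can still be any of 8, 9.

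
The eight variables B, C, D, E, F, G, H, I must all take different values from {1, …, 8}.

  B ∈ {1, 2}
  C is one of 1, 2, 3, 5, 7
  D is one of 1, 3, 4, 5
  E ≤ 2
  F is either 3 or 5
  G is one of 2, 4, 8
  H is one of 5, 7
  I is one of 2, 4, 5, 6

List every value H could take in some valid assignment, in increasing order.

5, 7

Among the 8 variables, 6 fits only I (and all 8 values in {1, 2, 3, 4, 5, 6, 7, 8} must be used), so I = 6.
Among the 7 still-open variables, 8 fits only G (and all 7 values in {1, 2, 3, 4, 5, 7, 8} must be used), so G = 8.
Among the 6 still-open variables, 4 fits only D (and all 6 values in {1, 2, 3, 4, 5, 7} must be used), so D = 4.
B and E share exactly the 2 values {1, 2}; by pigeonhole those values go to them, so strike 1, 2 from C.
No further eliminations apply; H can still be any of 5, 7.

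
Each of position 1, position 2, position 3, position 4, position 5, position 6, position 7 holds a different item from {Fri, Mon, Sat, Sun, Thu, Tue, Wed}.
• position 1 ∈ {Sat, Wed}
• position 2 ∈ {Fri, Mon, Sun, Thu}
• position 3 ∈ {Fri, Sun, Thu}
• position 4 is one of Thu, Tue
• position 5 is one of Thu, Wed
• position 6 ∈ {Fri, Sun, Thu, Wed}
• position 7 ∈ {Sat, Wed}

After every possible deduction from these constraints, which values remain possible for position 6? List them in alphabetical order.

The 7 variables draw from only 7 values {Fri, Mon, Sat, Sun, Thu, Tue, Wed}, so each is used; only position 2 can be Mon, hence position 2 = Mon.
The 6 still-open variables draw from only 6 values {Fri, Sat, Sun, Thu, Tue, Wed}, so each is used; only position 4 can be Tue, hence position 4 = Tue.
position 1 and position 7 between them cover only {Sat, Wed} — a naked pair. Remove those values from position 5, position 6.
position 5's domain is down to {Thu}, so position 5 = Thu. So position 3, position 6 can't be Thu.
No further eliminations apply; position 6 can still be any of Fri, Sun.

Fri, Sun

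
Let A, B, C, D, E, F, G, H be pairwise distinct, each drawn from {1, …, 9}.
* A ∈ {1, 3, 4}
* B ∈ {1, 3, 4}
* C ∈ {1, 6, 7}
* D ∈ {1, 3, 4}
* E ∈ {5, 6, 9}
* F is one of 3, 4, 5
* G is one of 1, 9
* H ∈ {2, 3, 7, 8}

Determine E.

6

A, B, D between them cover only {1, 3, 4} — a naked triple. Remove those values from C, F, G, H.
F must be 5 (only option left). Remove 5 from E.
That leaves G = 9. Strike 9 from E.
So E = 6.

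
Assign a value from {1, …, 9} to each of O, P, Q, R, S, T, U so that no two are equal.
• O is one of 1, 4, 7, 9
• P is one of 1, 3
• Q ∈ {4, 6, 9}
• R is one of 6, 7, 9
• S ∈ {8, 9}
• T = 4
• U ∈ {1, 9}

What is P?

T's domain is down to {4}, so T = 4. So O, Q can't be 4.
The 6 still-open variables together cover exactly {1, 3, 6, 7, 8, 9} — 6 values for 6 variables — and 3 appears only in P's list, so P = 3.

3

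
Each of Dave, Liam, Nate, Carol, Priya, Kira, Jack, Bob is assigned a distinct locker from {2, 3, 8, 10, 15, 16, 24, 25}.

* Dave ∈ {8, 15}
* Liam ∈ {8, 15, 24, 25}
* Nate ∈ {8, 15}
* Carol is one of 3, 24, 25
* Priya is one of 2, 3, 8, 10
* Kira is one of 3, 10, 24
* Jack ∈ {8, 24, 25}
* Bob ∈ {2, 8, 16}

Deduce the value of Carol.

3

The 8 variables draw from only 8 values {2, 3, 8, 10, 15, 16, 24, 25}, so each is used; only Bob can be 16, hence Bob = 16.
The 7 still-open variables together cover exactly {2, 3, 8, 10, 15, 24, 25} — 7 values for 7 variables — and 2 appears only in Priya's list, so Priya = 2.
Among the 6 still-open variables, 10 fits only Kira (and all 6 values in {3, 8, 10, 15, 24, 25} must be used), so Kira = 10.
The 5 still-open variables draw from only 5 values {3, 8, 15, 24, 25}, so each is used; only Carol can be 3, hence Carol = 3.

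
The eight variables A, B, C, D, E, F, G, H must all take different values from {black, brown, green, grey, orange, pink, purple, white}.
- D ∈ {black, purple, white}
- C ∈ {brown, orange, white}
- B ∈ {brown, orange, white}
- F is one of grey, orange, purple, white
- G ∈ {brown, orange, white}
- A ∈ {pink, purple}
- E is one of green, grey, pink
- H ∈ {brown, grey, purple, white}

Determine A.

pink

The 8 variables draw from only 8 values {black, brown, green, grey, orange, pink, purple, white}, so each is used; only D can be black, hence D = black.
The 7 still-open variables draw from only 7 values {brown, green, grey, orange, pink, purple, white}, so each is used; only E can be green, hence E = green.
The 6 still-open variables draw from only 6 values {brown, grey, orange, pink, purple, white}, so each is used; only A can be pink, hence A = pink.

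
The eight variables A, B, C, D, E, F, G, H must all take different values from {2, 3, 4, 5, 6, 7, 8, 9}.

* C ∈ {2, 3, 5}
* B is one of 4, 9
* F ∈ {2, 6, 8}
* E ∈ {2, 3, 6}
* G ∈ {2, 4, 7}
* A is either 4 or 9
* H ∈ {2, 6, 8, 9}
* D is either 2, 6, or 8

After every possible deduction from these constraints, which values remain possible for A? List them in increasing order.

4, 9

The 8 variables draw from only 8 values {2, 3, 4, 5, 6, 7, 8, 9}, so each is used; only C can be 5, hence C = 5.
Among the 7 still-open variables, 3 fits only E (and all 7 values in {2, 3, 4, 6, 7, 8, 9} must be used), so E = 3.
The 6 still-open variables draw from only 6 values {2, 4, 6, 7, 8, 9}, so each is used; only G can be 7, hence G = 7.
A and B between them cover only {4, 9} — a naked pair. Remove those values from H.
No further eliminations apply; A can still be any of 4, 9.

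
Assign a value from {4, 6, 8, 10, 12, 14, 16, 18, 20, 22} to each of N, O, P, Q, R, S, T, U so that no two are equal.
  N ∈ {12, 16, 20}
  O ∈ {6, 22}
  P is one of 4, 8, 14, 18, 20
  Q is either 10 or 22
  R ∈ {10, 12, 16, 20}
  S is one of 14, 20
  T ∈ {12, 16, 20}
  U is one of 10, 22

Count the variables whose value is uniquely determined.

2

Q and U share exactly the 2 values {10, 22}; by pigeonhole those values go to them, so strike 10, 22 from O, R.
O must be 6 (only option left).
N, R, T share exactly the 3 values {12, 16, 20}; by pigeonhole those values go to them, so strike 12, 16, 20 from P, S.
S has just one choice, so S = 14. Strike 14 from P.
Determined: O=6, S=14. The other variables each still have more than one consistent value. That makes 2.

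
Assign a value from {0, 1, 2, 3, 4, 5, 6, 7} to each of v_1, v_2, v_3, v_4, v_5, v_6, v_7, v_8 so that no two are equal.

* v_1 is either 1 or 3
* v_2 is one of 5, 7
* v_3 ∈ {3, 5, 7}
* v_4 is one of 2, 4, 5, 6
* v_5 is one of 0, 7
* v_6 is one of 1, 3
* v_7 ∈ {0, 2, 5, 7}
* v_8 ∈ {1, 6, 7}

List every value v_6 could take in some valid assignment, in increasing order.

1, 3

Among the 8 variables, 4 fits only v_4 (and all 8 values in {0, 1, 2, 3, 4, 5, 6, 7} must be used), so v_4 = 4.
The 7 still-open variables draw from only 7 values {0, 1, 2, 3, 5, 6, 7}, so each is used; only v_7 can be 2, hence v_7 = 2.
The 6 still-open variables draw from only 6 values {0, 1, 3, 5, 6, 7}, so each is used; only v_5 can be 0, hence v_5 = 0.
Among the 5 still-open variables, 6 fits only v_8 (and all 5 values in {1, 3, 5, 6, 7} must be used), so v_8 = 6.
v_1 and v_6 between them cover only {1, 3} — a naked pair. Remove those values from v_3.
No further eliminations apply; v_6 can still be any of 1, 3.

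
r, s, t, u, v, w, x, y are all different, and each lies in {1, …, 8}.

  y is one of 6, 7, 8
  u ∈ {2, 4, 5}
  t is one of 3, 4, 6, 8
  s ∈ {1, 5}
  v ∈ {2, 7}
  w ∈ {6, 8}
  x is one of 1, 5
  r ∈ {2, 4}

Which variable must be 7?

v

The 8 variables draw from only 8 values {1, 2, 3, 4, 5, 6, 7, 8}, so each is used; only t can be 3, hence t = 3.
s and x share exactly the 2 values {1, 5}; by pigeonhole those values go to them, so strike 1, 5 from u.
r and u between them cover only {2, 4} — a naked pair. Remove those values from v.
So 7 goes to v.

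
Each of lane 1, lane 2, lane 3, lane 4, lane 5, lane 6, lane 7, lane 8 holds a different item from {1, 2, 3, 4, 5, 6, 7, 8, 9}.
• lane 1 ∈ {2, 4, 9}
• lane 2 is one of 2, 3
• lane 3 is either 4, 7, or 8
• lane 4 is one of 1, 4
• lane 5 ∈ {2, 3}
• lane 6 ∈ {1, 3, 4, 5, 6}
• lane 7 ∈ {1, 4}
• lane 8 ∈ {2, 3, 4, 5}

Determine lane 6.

lane 2 and lane 5 between them cover only {2, 3} — a naked pair. Remove those values from lane 1, lane 6, lane 8.
The 2 variables lane 4 and lane 7 are confined to {1, 4}, which locks those values in; drop them from lane 1, lane 3, lane 6, lane 8.
lane 1 has just one choice, so lane 1 = 9.
lane 8's domain is down to {5}, so lane 8 = 5. So lane 6 can't be 5.
So lane 6 = 6.

6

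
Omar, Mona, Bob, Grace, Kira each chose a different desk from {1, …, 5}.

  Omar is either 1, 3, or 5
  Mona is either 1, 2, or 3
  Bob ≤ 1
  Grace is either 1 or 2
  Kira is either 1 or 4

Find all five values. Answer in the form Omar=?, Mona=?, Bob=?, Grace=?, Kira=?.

Omar=5, Mona=3, Bob=1, Grace=2, Kira=4

Bob's domain is down to {1}, so Bob = 1. Remove 1 from Omar, Mona, Grace, Kira.
Grace must be 2 (only option left). Remove 2 from Mona.
Kira has just one choice, so Kira = 4.
Mona has just one choice, so Mona = 3. So Omar can't be 3.
Omar has just one choice, so Omar = 5.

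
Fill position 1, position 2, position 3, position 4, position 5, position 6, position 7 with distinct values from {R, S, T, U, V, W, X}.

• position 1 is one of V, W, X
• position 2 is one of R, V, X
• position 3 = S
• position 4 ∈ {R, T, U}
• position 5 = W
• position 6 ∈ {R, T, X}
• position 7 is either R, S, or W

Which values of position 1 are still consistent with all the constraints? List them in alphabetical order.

V, X

position 3 has just one choice, so position 3 = S. Eliminate S elsewhere: position 7.
position 5 has just one choice, so position 5 = W. Remove W from position 1, position 7.
That leaves position 7 = R. Remove R from position 2, position 4, position 6.
Among the 4 still-open variables, U fits only position 4 (and all 4 values in {T, U, V, X} must be used), so position 4 = U.
Among the 3 still-open variables, T fits only position 6 (and all 3 values in {T, V, X} must be used), so position 6 = T.
No further eliminations apply; position 1 can still be any of V, X.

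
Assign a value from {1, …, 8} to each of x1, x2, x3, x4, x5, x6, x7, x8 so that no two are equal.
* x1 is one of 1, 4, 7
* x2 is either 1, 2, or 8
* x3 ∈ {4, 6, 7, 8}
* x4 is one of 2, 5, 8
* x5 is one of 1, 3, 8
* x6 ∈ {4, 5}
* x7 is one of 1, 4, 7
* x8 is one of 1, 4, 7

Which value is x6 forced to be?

The 8 variables together cover exactly {1, 2, 3, 4, 5, 6, 7, 8} — 8 values for 8 variables — and 3 appears only in x5's list, so x5 = 3.
Among the 7 still-open variables, 6 fits only x3 (and all 7 values in {1, 2, 4, 5, 6, 7, 8} must be used), so x3 = 6.
x1, x7, x8 between them cover only {1, 4, 7} — a naked triple. Remove those values from x2, x6.
So x6 = 5.

5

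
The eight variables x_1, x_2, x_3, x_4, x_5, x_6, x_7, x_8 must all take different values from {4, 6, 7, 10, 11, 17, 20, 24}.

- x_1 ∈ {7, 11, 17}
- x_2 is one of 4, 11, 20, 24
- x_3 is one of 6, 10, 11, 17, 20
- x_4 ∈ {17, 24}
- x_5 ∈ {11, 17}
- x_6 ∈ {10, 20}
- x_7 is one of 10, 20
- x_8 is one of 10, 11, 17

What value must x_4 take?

24

Among the 8 variables, 4 fits only x_2 (and all 8 values in {4, 6, 7, 10, 11, 17, 20, 24} must be used), so x_2 = 4.
The 7 still-open variables together cover exactly {6, 7, 10, 11, 17, 20, 24} — 7 values for 7 variables — and 6 appears only in x_3's list, so x_3 = 6.
The 6 still-open variables together cover exactly {7, 10, 11, 17, 20, 24} — 6 values for 6 variables — and 7 appears only in x_1's list, so x_1 = 7.
The 5 still-open variables draw from only 5 values {10, 11, 17, 20, 24}, so each is used; only x_4 can be 24, hence x_4 = 24.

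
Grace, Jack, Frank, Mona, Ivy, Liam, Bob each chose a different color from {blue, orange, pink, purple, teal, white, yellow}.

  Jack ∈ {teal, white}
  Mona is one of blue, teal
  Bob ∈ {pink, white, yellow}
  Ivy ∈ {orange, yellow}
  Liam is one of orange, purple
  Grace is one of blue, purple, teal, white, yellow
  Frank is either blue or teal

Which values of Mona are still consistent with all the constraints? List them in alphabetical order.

The 7 variables together cover exactly {blue, orange, pink, purple, teal, white, yellow} — 7 values for 7 variables — and pink appears only in Bob's list, so Bob = pink.
Frank and Mona share exactly the 2 values {blue, teal}; by pigeonhole those values go to them, so strike blue, teal from Grace, Jack.
Jack has just one choice, so Jack = white. Strike white from Grace.
No further eliminations apply; Mona can still be any of blue, teal.

blue, teal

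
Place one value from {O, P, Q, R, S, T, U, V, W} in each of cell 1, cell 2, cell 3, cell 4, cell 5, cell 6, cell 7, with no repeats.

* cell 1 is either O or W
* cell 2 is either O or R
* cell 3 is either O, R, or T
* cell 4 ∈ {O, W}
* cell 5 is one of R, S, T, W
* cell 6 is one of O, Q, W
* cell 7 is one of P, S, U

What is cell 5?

cell 1 and cell 4 between them cover only {O, W} — a naked pair. Remove those values from cell 2, cell 3, cell 5, cell 6.
cell 2 has just one choice, so cell 2 = R. So cell 3, cell 5 can't be R.
cell 3 has just one choice, so cell 3 = T. Strike T from cell 5.
So cell 5 = S.

S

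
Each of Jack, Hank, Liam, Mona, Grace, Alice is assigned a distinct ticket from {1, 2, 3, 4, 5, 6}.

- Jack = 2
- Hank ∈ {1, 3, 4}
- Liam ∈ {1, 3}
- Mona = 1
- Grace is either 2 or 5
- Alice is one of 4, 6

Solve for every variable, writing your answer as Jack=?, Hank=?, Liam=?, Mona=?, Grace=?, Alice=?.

Jack=2, Hank=4, Liam=3, Mona=1, Grace=5, Alice=6

Jack must be 2 (only option left). Remove 2 from Grace.
Mona must be 1 (only option left). Remove 1 from Hank, Liam.
Grace's domain is down to {5}, so Grace = 5.
Liam has just one choice, so Liam = 3. Strike 3 from Hank.
Hank's domain is down to {4}, so Hank = 4. Remove 4 from Alice.
That leaves Alice = 6.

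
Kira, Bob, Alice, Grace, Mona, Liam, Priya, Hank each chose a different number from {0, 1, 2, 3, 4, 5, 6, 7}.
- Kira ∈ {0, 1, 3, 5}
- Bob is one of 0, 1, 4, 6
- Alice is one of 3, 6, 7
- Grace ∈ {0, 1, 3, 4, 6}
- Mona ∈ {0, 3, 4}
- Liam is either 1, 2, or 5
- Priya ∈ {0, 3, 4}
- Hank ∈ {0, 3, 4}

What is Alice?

7

The 8 variables together cover exactly {0, 1, 2, 3, 4, 5, 6, 7} — 8 values for 8 variables — and 2 appears only in Liam's list, so Liam = 2.
The 7 still-open variables draw from only 7 values {0, 1, 3, 4, 5, 6, 7}, so each is used; only Kira can be 5, hence Kira = 5.
Among the 6 still-open variables, 7 fits only Alice (and all 6 values in {0, 1, 3, 4, 6, 7} must be used), so Alice = 7.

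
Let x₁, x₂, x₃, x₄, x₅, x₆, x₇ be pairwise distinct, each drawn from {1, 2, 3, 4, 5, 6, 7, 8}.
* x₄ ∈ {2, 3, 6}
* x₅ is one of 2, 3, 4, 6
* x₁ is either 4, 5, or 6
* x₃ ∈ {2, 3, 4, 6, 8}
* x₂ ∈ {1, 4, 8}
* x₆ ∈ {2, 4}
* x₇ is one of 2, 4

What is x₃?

The 7 variables together cover exactly {1, 2, 3, 4, 5, 6, 8} — 7 values for 7 variables — and 1 appears only in x₂'s list, so x₂ = 1.
The 6 still-open variables together cover exactly {2, 3, 4, 5, 6, 8} — 6 values for 6 variables — and 5 appears only in x₁'s list, so x₁ = 5.
The 5 still-open variables draw from only 5 values {2, 3, 4, 6, 8}, so each is used; only x₃ can be 8, hence x₃ = 8.

8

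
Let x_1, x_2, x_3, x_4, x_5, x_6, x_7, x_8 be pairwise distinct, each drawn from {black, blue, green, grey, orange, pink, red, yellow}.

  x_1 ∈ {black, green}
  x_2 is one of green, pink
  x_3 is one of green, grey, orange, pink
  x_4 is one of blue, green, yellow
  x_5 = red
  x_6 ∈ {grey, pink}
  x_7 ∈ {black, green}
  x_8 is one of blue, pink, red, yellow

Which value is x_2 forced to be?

x_5 has just one choice, so x_5 = red. Eliminate red elsewhere: x_8.
The 7 still-open variables together cover exactly {black, blue, green, grey, orange, pink, yellow} — 7 values for 7 variables — and orange appears only in x_3's list, so x_3 = orange.
The 6 still-open variables together cover exactly {black, blue, green, grey, pink, yellow} — 6 values for 6 variables — and grey appears only in x_6's list, so x_6 = grey.
The 2 variables x_1 and x_7 are confined to {black, green}, which locks those values in; drop them from x_2, x_4.
So x_2 = pink.

pink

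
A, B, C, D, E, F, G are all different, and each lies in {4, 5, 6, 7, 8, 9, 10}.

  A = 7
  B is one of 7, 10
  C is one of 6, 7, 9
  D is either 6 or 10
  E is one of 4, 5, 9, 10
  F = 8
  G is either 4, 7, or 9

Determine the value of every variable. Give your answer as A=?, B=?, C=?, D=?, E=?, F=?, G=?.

A must be 7 (only option left). Eliminate 7 elsewhere: B, C, G.
B's domain is down to {10}, so B = 10. Eliminate 10 elsewhere: D, E.
D must be 6 (only option left). So C can't be 6.
F must be 8 (only option left).
C's domain is down to {9}, so C = 9. So E, G can't be 9.
G must be 4 (only option left). Eliminate 4 elsewhere: E.
E's domain is down to {5}, so E = 5.

A=7, B=10, C=9, D=6, E=5, F=8, G=4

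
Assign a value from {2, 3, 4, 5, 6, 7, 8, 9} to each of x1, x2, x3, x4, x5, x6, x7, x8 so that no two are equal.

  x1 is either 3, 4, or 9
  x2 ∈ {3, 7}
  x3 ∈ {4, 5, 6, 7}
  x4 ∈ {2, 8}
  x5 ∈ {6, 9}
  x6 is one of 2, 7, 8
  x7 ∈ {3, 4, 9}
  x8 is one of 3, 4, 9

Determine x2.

The 8 variables together cover exactly {2, 3, 4, 5, 6, 7, 8, 9} — 8 values for 8 variables — and 5 appears only in x3's list, so x3 = 5.
The 7 still-open variables together cover exactly {2, 3, 4, 6, 7, 8, 9} — 7 values for 7 variables — and 6 appears only in x5's list, so x5 = 6.
The 3 variables x1, x7, x8 are confined to {3, 4, 9}, which locks those values in; drop them from x2.
So x2 = 7.

7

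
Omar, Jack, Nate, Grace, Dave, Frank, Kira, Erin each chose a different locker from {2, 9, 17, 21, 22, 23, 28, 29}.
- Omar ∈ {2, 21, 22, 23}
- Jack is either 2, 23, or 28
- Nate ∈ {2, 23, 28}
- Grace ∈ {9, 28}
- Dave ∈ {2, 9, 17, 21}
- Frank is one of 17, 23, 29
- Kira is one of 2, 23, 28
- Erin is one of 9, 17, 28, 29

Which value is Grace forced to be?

9

The 8 variables draw from only 8 values {2, 9, 17, 21, 22, 23, 28, 29}, so each is used; only Omar can be 22, hence Omar = 22.
Among the 7 still-open variables, 21 fits only Dave (and all 7 values in {2, 9, 17, 21, 23, 28, 29} must be used), so Dave = 21.
Jack, Nate, Kira between them cover only {2, 23, 28} — a naked triple. Remove those values from Grace, Frank, Erin.
So Grace = 9.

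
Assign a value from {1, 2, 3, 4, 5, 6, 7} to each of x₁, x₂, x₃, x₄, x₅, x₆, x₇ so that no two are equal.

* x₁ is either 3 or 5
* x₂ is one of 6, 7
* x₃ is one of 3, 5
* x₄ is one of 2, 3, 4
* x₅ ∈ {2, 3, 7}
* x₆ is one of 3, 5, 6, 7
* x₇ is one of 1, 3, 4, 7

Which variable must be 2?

x₅

The 7 variables together cover exactly {1, 2, 3, 4, 5, 6, 7} — 7 values for 7 variables — and 1 appears only in x₇'s list, so x₇ = 1.
Among the 6 still-open variables, 4 fits only x₄ (and all 6 values in {2, 3, 4, 5, 6, 7} must be used), so x₄ = 4.
The 5 still-open variables together cover exactly {2, 3, 5, 6, 7} — 5 values for 5 variables — and 2 appears only in x₅'s list, so x₅ = 2.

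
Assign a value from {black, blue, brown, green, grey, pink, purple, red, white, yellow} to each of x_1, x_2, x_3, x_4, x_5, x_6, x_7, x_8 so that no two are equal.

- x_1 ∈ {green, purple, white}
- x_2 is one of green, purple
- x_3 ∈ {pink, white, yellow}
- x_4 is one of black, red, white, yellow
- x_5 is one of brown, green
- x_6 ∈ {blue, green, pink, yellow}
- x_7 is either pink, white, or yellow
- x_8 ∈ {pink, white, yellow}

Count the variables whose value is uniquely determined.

2

x_3, x_7, x_8 share exactly the 3 values {pink, white, yellow}; by pigeonhole those values go to them, so strike pink, white, yellow from x_1, x_4, x_6.
The 2 variables x_1 and x_2 are confined to {green, purple}, which locks those values in; drop them from x_5, x_6.
x_5 must be brown (only option left).
x_6's domain is down to {blue}, so x_6 = blue.
Determined: x_5=brown, x_6=blue. The other variables each still have more than one consistent value. That makes 2.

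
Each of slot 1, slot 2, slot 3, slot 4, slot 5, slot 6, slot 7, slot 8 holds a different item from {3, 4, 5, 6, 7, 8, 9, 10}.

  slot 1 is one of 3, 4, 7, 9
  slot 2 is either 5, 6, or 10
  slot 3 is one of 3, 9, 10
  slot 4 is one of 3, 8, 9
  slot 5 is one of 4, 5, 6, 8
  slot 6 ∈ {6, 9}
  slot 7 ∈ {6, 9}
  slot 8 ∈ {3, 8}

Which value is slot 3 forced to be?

The 8 variables draw from only 8 values {3, 4, 5, 6, 7, 8, 9, 10}, so each is used; only slot 1 can be 7, hence slot 1 = 7.
The 7 still-open variables draw from only 7 values {3, 4, 5, 6, 8, 9, 10}, so each is used; only slot 5 can be 4, hence slot 5 = 4.
Among the 6 still-open variables, 5 fits only slot 2 (and all 6 values in {3, 5, 6, 8, 9, 10} must be used), so slot 2 = 5.
The 5 still-open variables draw from only 5 values {3, 6, 8, 9, 10}, so each is used; only slot 3 can be 10, hence slot 3 = 10.

10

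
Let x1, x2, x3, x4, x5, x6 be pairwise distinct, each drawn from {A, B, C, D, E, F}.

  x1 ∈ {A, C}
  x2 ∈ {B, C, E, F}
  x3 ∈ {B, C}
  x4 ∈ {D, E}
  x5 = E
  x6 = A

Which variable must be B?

x3

x5 has just one choice, so x5 = E. Remove E from x2, x4.
x6 must be A (only option left). Strike A from x1.
That leaves x1 = C. Remove C from x2, x3.
So B goes to x3.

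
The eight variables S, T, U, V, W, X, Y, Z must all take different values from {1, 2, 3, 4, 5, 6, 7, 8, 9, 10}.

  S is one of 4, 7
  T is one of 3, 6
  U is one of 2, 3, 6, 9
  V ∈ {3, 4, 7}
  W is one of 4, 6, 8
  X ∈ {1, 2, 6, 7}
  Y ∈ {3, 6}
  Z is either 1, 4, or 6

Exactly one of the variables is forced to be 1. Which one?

Among the 8 variables, 8 fits only W (and all 8 values in {1, 2, 3, 4, 6, 7, 8, 9} must be used), so W = 8.
The 7 still-open variables draw from only 7 values {1, 2, 3, 4, 6, 7, 9}, so each is used; only U can be 9, hence U = 9.
The 6 still-open variables together cover exactly {1, 2, 3, 4, 6, 7} — 6 values for 6 variables — and 2 appears only in X's list, so X = 2.
Among the 5 still-open variables, 1 fits only Z (and all 5 values in {1, 3, 4, 6, 7} must be used), so Z = 1.

Z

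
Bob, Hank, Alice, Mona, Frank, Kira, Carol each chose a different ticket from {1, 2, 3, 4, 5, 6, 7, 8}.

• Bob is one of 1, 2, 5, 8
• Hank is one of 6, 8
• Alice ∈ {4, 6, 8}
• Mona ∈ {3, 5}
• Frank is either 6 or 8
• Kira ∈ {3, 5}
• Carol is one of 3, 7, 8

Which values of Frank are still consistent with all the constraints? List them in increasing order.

6, 8

Hank and Frank share exactly the 2 values {6, 8}; by pigeonhole those values go to them, so strike 6, 8 from Bob, Alice, Carol.
Alice's domain is down to {4}, so Alice = 4.
Mona and Kira between them cover only {3, 5} — a naked pair. Remove those values from Bob, Carol.
Carol has just one choice, so Carol = 7.
No further eliminations apply; Frank can still be any of 6, 8.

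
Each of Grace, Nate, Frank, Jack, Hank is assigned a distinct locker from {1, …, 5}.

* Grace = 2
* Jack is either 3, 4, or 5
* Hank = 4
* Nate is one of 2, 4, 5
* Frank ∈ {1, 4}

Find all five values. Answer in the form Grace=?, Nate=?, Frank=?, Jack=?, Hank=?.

Grace=2, Nate=5, Frank=1, Jack=3, Hank=4

Grace must be 2 (only option left). Strike 2 from Nate.
Hank must be 4 (only option left). Eliminate 4 elsewhere: Nate, Frank, Jack.
Nate's domain is down to {5}, so Nate = 5. Remove 5 from Jack.
Frank's domain is down to {1}, so Frank = 1.
That leaves Jack = 3.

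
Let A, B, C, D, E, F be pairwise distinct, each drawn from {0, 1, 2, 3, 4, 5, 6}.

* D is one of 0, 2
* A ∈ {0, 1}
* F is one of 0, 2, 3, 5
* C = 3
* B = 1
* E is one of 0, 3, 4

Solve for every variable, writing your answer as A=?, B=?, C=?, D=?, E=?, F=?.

A=0, B=1, C=3, D=2, E=4, F=5

B's domain is down to {1}, so B = 1. Eliminate 1 elsewhere: A.
That leaves C = 3. Strike 3 from E, F.
A has just one choice, so A = 0. Eliminate 0 elsewhere: D, E, F.
D has just one choice, so D = 2. Strike 2 from F.
That leaves E = 4.
F must be 5 (only option left).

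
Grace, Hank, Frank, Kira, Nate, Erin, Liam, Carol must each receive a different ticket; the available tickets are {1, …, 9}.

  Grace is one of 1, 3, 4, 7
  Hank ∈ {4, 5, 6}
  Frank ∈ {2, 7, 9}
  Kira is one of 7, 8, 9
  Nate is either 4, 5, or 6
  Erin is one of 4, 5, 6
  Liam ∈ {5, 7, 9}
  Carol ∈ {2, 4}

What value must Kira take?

Hank, Nate, Erin share exactly the 3 values {4, 5, 6}; by pigeonhole those values go to them, so strike 4, 5, 6 from Grace, Liam, Carol.
That leaves Carol = 2. Remove 2 from Frank.
Frank and Liam share exactly the 2 values {7, 9}; by pigeonhole those values go to them, so strike 7, 9 from Grace, Kira.
So Kira = 8.

8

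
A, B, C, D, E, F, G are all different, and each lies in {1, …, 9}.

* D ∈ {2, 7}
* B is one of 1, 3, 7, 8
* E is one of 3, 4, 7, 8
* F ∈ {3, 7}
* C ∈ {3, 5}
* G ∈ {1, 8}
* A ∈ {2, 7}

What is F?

3

The 7 variables together cover exactly {1, 2, 3, 4, 5, 7, 8} — 7 values for 7 variables — and 4 appears only in E's list, so E = 4.
The 6 still-open variables draw from only 6 values {1, 2, 3, 5, 7, 8}, so each is used; only C can be 5, hence C = 5.
A and D share exactly the 2 values {2, 7}; by pigeonhole those values go to them, so strike 2, 7 from B, F.
So F = 3.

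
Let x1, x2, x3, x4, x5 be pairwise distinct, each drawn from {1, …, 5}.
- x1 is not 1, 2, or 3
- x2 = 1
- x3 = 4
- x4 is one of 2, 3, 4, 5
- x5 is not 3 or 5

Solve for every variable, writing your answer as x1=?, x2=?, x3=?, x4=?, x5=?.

x1=5, x2=1, x3=4, x4=3, x5=2

x2 must be 1 (only option left). Strike 1 from x5.
x3's domain is down to {4}, so x3 = 4. Eliminate 4 elsewhere: x1, x4, x5.
That leaves x5 = 2. Strike 2 from x4.
x1 has just one choice, so x1 = 5. Eliminate 5 elsewhere: x4.
x4's domain is down to {3}, so x4 = 3.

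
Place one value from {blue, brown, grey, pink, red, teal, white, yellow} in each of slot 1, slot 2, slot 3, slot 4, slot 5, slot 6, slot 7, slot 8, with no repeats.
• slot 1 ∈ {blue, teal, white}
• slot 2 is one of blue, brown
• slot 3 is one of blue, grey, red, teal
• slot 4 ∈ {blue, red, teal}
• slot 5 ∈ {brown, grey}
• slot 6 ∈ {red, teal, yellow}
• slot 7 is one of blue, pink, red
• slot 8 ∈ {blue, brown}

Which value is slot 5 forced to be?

grey

The 8 variables together cover exactly {blue, brown, grey, pink, red, teal, white, yellow} — 8 values for 8 variables — and pink appears only in slot 7's list, so slot 7 = pink.
The 7 still-open variables together cover exactly {blue, brown, grey, red, teal, white, yellow} — 7 values for 7 variables — and white appears only in slot 1's list, so slot 1 = white.
Among the 6 still-open variables, yellow fits only slot 6 (and all 6 values in {blue, brown, grey, red, teal, yellow} must be used), so slot 6 = yellow.
slot 2 and slot 8 between them cover only {blue, brown} — a naked pair. Remove those values from slot 3, slot 4, slot 5.
So slot 5 = grey.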